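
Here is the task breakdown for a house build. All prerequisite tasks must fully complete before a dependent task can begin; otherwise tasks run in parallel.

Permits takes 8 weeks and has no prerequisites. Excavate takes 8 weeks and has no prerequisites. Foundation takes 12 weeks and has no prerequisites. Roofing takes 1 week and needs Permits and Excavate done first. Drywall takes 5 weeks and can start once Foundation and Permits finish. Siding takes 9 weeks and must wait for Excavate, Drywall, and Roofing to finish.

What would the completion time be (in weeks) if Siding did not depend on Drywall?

Original critical path: Foundation→Drywall→Siding = 12+5+9 = 26 ⇒ 26 weeks.
Without Drywall→Siding, Siding's earliest start moves from 17 to 9.
After: Permits→Roofing→Siding = 8+1+9 = 18 → 18 weeks.

18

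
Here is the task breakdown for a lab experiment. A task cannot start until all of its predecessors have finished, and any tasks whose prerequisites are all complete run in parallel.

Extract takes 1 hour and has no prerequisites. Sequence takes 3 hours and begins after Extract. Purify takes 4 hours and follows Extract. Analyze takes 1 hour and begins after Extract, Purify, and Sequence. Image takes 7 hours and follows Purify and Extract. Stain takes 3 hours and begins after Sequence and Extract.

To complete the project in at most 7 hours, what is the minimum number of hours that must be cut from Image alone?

5

Current finish: 12 hours; target: 7.
Image is on every critical path, so each hour cut from Image cuts the finish by one (this holds down to a finish of 7).
Need 12 − 7 = 5 hours off Image → Image becomes 2 hours, finish becomes 7.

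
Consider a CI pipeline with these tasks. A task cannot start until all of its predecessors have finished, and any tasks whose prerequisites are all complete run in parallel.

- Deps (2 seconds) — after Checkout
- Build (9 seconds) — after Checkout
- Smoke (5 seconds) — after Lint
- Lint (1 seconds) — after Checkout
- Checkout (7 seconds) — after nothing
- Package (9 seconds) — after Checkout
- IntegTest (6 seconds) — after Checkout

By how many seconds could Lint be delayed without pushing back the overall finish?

The longest chain is Checkout→Build = 7+9 = 16; overall finish 16 seconds.
The longest chain containing Lint totals 13 seconds.
So Lint can slip 11 − 8 = 3 seconds.

3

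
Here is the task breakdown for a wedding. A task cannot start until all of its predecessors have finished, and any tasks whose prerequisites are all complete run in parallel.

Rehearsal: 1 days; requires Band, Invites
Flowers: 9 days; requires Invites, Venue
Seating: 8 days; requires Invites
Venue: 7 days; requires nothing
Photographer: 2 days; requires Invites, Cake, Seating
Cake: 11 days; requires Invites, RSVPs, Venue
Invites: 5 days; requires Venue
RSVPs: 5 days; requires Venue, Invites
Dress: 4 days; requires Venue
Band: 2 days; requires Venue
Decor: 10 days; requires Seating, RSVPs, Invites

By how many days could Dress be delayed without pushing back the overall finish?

19

Venue→Invites→RSVPs→Cake→Photographer = 7+5+5+11+2 = 30 sets the makespan at 30 days.
The longest chain containing Dress totals 11 days.
Slack of Dress = 26 − 7 = 19 days.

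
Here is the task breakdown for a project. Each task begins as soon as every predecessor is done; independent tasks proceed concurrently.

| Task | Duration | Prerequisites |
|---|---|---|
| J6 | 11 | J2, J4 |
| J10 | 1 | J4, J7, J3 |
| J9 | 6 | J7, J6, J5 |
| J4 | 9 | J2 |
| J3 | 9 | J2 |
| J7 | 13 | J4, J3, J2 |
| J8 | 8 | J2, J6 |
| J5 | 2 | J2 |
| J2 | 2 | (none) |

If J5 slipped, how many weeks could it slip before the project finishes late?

The longest chain is J2→J3→J7→J9 = 2+9+13+6 = 30; overall finish 30 weeks.
Longest path through J5: 10 weeks (earliest finish 4, latest finish 24).
Slack of J5 = 22 − 2 = 20 weeks.

20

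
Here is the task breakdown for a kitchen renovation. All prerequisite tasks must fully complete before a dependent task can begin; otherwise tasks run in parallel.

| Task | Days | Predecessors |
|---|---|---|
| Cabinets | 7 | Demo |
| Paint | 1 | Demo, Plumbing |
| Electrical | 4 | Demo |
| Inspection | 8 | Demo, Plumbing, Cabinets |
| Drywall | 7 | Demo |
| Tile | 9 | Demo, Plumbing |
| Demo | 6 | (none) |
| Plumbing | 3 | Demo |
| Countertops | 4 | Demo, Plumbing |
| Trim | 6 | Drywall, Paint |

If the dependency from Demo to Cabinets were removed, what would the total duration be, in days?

Before: longest chain Demo→Cabinets→Inspection = 6+7+8 = 21, finish 21.
Without Demo→Cabinets, Cabinets's earliest start moves from 6 to 0.
After: Demo→Drywall→Trim = 6+7+6 = 19 → 19 days.

19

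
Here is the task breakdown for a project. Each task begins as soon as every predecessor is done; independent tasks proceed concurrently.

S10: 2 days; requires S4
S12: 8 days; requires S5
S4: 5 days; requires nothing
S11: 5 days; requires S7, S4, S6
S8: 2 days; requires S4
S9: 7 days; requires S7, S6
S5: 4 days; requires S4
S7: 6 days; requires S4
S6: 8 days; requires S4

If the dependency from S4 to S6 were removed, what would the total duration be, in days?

18

With the dependency in place, S4→S6→S9 = 5+8+7 = 20 sets the finish at 20 days.
Without S4→S6, S6's earliest start moves from 5 to 0.
New critical path: S4→S7→S9 = 5+6+7 = 18 ⇒ 18 days.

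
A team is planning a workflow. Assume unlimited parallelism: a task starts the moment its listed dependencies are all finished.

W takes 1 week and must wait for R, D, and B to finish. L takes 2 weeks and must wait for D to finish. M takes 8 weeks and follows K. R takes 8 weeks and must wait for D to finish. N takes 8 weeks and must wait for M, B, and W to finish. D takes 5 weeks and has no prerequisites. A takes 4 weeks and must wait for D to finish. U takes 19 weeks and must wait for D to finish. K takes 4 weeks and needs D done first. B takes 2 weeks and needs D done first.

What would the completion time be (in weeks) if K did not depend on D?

24

Original critical path: D→K→M→N = 5+4+8+8 = 25 ⇒ 25 weeks.
Without D→K, K's earliest start moves from 5 to 0.
New critical path: D→U = 5+19 = 24 ⇒ 24 weeks.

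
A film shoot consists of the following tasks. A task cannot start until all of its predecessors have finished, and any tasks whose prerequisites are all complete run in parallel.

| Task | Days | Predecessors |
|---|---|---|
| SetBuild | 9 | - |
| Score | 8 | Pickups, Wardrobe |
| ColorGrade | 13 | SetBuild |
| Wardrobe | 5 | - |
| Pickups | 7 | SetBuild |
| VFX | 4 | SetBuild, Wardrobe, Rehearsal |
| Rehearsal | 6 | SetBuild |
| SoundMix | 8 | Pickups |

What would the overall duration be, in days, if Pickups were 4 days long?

Critical path before the change: SetBuild→Pickups→Score = 9+7+8 = 24 giving 24 days.
Since Pickups is critical, the -3 change carries straight to that chain (now 21 days).
New critical path: SetBuild→ColorGrade = 9+13 = 22 ⇒ 22 days.

22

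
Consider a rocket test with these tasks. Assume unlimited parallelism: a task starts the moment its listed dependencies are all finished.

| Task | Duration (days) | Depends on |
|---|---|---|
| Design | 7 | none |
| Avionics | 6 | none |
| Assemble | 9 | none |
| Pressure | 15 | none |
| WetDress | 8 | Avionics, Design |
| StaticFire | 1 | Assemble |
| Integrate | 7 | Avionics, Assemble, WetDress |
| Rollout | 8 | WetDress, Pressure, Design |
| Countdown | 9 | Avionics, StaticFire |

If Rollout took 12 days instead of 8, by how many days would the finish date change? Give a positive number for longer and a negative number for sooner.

4

As given, the longest chain is Design→WetDress→Rollout = 7+8+8 = 23, so the finish is 23 days.
Rollout is on the critical path; changing it to 12 makes that path 27 days.
No other chain overtakes it, so the finish is 27 days.
Change in finish: 27 − 23 = +4 days.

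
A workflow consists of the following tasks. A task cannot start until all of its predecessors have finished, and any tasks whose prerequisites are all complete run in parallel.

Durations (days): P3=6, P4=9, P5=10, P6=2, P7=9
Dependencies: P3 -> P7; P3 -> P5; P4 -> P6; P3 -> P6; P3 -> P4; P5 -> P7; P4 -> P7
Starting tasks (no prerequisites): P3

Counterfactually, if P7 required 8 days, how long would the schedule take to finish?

24

Actual critical path: P3→P5→P7 = 6+10+9 = 25 ⇒ 25 days.
Since P7 is critical, the -1 change carries straight to that chain (now 24 days).
That remains the longest chain; total 24 days.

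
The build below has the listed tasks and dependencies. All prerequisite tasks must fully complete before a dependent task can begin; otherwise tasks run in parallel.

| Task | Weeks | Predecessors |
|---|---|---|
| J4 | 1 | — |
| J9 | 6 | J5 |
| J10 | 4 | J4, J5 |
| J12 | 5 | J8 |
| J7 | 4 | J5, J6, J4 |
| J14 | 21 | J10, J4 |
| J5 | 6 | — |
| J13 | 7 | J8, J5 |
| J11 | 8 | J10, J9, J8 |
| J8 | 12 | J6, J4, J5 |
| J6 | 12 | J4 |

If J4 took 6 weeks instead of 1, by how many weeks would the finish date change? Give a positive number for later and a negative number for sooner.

5

The binding path is J4→J6→J8→J11 = 1+12+12+8 = 33; finish at 33 weeks.
Since J4 is critical, the +5 change carries straight to that chain (now 38 weeks).
The critical path is still J4→J6→J8→J11; finish is now 38 weeks.
Change in finish: 38 − 33 = +5 weeks.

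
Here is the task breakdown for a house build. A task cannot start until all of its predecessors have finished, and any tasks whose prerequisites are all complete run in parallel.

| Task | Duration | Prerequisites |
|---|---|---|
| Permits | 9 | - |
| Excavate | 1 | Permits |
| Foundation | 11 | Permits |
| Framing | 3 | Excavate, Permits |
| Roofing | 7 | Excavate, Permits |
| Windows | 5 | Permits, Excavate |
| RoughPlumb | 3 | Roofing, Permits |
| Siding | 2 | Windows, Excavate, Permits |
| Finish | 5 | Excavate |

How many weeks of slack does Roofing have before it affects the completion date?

0

The longest chain is Permits→Excavate→Roofing→RoughPlumb = 9+1+7+3 = 20; overall finish 20 weeks.
Roofing finishes as early as 17 and must finish by 17.
So Roofing can slip 17 − 17 = 0 weeks.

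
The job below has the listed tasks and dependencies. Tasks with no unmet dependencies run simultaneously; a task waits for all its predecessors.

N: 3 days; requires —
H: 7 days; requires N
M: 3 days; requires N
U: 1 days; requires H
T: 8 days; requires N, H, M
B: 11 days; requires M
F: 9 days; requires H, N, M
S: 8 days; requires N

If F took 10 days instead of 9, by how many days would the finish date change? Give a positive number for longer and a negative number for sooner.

1

Actual critical path: N→H→F = 3+7+9 = 19 ⇒ 19 days.
Since F is critical, the +1 change carries straight to that chain (now 20 days).
That remains the longest chain; total 20 days.
Change in finish: 20 − 19 = +1 days.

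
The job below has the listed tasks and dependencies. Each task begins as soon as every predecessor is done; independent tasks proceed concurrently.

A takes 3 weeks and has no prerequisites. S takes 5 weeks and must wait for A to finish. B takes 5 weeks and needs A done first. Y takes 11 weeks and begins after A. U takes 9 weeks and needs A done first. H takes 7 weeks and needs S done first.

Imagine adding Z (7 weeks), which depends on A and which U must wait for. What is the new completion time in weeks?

Originally the job takes 15 weeks.
With Z inserted, U now waits for max(A, Z).
New critical path: A→Z→U = 3+7+9 = 19 ⇒ 19 weeks.

19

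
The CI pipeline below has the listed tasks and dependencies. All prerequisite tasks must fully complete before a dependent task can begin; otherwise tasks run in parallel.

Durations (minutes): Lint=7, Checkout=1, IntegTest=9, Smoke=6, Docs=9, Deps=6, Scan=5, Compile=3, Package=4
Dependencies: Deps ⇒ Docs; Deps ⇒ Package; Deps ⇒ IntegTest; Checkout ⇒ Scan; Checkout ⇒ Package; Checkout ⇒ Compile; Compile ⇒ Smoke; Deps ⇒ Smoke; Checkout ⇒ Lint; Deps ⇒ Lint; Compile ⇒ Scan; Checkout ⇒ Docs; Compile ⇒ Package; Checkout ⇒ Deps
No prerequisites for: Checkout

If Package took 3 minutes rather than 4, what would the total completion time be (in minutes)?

Baseline: Checkout→Deps→IntegTest = 1+6+9 = 16 → 16 minutes.
Package is off the critical path — its longest chain is 11 minutes, giving 5 of slack.
The critical path is still Checkout→Deps→IntegTest; finish is now 16 minutes.

16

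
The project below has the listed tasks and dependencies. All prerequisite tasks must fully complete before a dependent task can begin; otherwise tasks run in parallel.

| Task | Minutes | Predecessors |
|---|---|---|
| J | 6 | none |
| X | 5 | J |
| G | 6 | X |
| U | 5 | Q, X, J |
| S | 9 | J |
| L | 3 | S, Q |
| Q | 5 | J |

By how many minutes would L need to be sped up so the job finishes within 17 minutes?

1

Current finish: 18 minutes; target: 17.
L is on every critical path, so each minute cut from L cuts the finish by one (this holds down to a finish of 17).
Need 18 − 17 = 1 minute off L → L becomes 2 minutes, finish becomes 17.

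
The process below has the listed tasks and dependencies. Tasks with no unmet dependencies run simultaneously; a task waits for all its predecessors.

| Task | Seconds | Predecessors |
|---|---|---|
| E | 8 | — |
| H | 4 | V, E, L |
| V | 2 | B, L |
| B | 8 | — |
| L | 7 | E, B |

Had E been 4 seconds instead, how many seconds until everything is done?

21

Critical path before the change: E→L→V→H = 8+7+2+4 = 21 giving 21 seconds.
E is on the critical path; changing it to 4 makes that path 17 seconds.
New critical path: B→L→V→H = 8+7+2+4 = 21 ⇒ 21 seconds.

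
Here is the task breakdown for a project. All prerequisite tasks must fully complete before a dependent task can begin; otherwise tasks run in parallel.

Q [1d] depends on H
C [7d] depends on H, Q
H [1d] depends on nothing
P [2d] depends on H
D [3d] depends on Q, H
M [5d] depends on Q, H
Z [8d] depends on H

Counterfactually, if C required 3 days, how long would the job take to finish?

9

As given, the longest chain is H→Q→C = 1+1+7 = 9, so the finish is 9 days.
Since C is critical, the -4 change carries straight to that chain (now 5 days).
New critical path: H→Z = 1+8 = 9 ⇒ 9 days.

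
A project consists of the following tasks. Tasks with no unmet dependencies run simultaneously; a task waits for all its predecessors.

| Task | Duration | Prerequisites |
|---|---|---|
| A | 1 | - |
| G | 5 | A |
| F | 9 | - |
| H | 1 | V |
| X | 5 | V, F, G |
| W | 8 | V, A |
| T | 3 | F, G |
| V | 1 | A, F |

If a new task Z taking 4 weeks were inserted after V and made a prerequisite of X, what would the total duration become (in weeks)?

19

Originally the project takes 18 weeks.
With Z inserted, X now waits for max(V, F, G, Z).
New critical path: F→V→Z→X = 9+1+4+5 = 19 ⇒ 19 weeks.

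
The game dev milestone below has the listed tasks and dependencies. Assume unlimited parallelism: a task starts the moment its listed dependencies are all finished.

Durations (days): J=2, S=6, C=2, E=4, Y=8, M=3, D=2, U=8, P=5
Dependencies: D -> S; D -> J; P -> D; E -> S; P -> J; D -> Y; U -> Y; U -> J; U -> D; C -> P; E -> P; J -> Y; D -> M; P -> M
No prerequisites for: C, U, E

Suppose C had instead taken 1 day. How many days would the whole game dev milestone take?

21

Actual critical path: E→P→D→J→Y = 4+5+2+2+8 = 21 ⇒ 21 days.
C is off the critical path — its longest chain is 19 days, giving 2 of slack.
No other chain overtakes it, so the finish is 21 days.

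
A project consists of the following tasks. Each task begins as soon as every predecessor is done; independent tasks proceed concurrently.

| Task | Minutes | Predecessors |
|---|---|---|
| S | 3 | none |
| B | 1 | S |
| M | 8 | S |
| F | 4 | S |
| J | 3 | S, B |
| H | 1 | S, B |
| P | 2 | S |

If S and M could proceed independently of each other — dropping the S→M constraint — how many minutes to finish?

Before: longest chain S→M = 3+8 = 11, finish 11.
Without S→M, M's earliest start moves from 3 to 0.
After: M = 8 = 8 → 8 minutes.

8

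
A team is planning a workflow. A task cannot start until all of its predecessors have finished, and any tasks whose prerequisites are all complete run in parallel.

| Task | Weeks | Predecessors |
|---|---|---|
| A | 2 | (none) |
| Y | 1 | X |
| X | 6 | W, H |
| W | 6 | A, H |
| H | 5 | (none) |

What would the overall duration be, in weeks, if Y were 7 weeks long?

24

Actual critical path: H→W→X→Y = 5+6+6+1 = 18 ⇒ 18 weeks.
Since Y is critical, the +6 change carries straight to that chain (now 24 weeks).
No other chain overtakes it, so the finish is 24 weeks.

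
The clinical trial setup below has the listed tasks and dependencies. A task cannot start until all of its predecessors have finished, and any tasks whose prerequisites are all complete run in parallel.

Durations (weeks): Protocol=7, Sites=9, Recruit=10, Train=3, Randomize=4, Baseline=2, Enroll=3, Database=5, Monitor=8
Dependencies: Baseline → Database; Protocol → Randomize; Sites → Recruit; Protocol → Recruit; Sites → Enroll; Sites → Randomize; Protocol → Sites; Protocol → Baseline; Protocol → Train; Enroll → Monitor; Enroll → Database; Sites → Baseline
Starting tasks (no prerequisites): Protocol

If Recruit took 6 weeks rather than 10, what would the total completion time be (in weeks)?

The binding path is Protocol→Sites→Enroll→Monitor = 7+9+3+8 = 27; finish at 27 weeks.
Recruit has 1 week of float (longest path through it is 26).
That remains the longest chain; total 27 weeks.

27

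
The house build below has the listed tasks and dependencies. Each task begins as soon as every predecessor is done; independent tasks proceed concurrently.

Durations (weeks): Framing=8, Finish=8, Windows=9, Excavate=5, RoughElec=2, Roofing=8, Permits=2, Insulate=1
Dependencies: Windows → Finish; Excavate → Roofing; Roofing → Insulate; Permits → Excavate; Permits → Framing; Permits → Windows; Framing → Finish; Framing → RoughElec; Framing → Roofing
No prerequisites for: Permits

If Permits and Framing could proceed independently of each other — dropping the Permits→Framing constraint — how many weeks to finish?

Before: longest chain Permits→Framing→Roofing→Insulate = 2+8+8+1 = 19, finish 19.
Without Permits→Framing, Framing's earliest start moves from 2 to 0.
New critical path: Permits→Windows→Finish = 2+9+8 = 19 ⇒ 19 weeks.

19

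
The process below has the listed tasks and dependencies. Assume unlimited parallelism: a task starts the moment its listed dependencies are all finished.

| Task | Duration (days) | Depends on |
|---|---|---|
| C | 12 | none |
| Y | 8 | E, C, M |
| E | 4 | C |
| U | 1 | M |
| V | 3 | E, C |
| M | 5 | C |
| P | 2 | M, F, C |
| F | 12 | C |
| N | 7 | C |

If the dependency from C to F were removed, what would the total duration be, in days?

25

Before: longest chain C→F→P = 12+12+2 = 26, finish 26.
Without C→F, F's earliest start moves from 12 to 0.
The longest chain is now C→M→Y = 12+5+8 = 25, so the plan takes 25 days.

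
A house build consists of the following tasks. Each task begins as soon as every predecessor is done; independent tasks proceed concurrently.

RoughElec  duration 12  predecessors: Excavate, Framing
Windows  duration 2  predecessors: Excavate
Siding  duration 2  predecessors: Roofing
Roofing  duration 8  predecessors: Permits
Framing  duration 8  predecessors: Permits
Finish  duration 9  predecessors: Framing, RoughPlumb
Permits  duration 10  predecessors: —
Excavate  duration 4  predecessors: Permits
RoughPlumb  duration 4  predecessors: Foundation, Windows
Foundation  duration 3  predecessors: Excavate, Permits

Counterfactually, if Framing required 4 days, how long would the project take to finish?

30

Critical path before the change: Permits→Framing→RoughElec = 10+8+12 = 30 giving 30 days.
Framing is on the critical path; changing it to 4 makes that path 26 days.
New critical path: Permits→Excavate→Foundation→RoughPlumb→Finish = 10+4+3+4+9 = 30 ⇒ 30 days.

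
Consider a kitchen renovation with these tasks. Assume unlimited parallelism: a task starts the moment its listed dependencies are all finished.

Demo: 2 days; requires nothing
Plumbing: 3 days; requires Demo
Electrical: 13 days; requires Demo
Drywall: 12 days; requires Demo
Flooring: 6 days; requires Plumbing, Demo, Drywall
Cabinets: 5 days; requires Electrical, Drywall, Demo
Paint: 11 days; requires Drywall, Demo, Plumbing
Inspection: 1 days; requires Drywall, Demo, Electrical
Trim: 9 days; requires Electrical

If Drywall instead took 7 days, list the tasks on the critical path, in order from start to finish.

Baseline: Demo→Drywall→Paint = 2+12+11 = 25 → 25 days.
Drywall is on the critical path; changing it to 7 makes that path 20 days.
The binding chain switches to Demo→Electrical→Trim = 2+13+9 = 24; finish 24 days.

Demo, Electrical, Trim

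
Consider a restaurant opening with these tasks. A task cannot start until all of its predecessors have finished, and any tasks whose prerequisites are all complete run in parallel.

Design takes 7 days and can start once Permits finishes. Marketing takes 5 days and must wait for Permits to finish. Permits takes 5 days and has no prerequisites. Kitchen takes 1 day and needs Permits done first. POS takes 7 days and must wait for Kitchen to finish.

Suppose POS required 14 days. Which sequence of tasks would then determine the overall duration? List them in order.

As given, the longest chain is Permits→Kitchen→POS = 5+1+7 = 13, so the finish is 13 days.
POS lies on that path, so at 14 days the path becomes 20 days.
The critical path is still Permits→Kitchen→POS; finish is now 20 days.

Permits, Kitchen, POS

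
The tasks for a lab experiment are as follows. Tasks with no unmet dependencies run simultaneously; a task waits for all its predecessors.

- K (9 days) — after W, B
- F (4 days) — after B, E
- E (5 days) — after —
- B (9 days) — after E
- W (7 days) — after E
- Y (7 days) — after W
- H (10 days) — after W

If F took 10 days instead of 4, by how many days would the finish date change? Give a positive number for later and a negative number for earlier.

1

Baseline: E→B→K = 5+9+9 = 23 → 23 days.
F is off the critical path — its longest chain is 18 days, giving 5 of slack.
The binding chain switches to E→B→F = 5+9+10 = 24; finish 24 days.
Change in finish: 24 − 23 = +1 days.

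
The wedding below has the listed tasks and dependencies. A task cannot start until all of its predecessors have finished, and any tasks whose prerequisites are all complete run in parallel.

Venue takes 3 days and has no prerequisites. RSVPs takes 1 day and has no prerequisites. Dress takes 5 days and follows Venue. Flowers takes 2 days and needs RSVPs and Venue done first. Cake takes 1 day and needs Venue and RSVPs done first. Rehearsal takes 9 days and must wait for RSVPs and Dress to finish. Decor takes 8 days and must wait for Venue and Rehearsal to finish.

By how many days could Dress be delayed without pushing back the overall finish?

Critical path: Venue→Dress→Rehearsal→Decor = 3+5+9+8 = 25, so the finish is 25 days.
Dress finishes as early as 8 and must finish by 8.
So Dress can slip 8 − 8 = 0 days.

0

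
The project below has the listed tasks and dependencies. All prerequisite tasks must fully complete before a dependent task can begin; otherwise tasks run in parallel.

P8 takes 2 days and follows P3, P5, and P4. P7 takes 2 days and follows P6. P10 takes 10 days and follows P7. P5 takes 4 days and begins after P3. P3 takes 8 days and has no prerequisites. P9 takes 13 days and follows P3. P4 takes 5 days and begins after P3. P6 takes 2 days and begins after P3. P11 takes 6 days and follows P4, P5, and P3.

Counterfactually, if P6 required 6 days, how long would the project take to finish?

26

Critical path before the change: P3→P6→P7→P10 = 8+2+2+10 = 22 giving 22 days.
P6 is on the critical path; changing it to 6 makes that path 26 days.
No other chain overtakes it, so the finish is 26 days.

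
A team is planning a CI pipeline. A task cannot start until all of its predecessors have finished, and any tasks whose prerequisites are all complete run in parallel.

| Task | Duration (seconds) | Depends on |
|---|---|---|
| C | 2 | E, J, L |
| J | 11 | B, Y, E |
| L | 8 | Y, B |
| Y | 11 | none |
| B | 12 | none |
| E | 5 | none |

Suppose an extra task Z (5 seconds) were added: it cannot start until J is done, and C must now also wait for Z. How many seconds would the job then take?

30

Originally the job takes 25 seconds.
With Z inserted, C now waits for max(E, J, L, Z).
New critical path: B→J→Z→C = 12+11+5+2 = 30 ⇒ 30 seconds.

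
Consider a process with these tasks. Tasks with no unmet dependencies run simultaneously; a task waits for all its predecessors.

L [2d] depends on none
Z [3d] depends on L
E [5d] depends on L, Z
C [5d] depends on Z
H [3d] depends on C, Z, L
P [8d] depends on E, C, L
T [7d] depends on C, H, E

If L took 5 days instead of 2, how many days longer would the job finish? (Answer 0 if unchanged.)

3

Baseline: L→Z→C→H→T = 2+3+5+3+7 = 20 → 20 days.
Since L is critical, the +3 change carries straight to that chain (now 23 days).
No other chain overtakes it, so the finish is 23 days.
Change in finish: 23 − 20 = +3 days.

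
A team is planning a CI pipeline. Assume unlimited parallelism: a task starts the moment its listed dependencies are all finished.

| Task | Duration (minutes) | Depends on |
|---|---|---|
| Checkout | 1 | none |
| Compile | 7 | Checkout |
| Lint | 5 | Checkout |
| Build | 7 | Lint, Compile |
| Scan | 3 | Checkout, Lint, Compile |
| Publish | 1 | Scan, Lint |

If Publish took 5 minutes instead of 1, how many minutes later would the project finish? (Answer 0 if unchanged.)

1

Baseline: Checkout→Compile→Build = 1+7+7 = 15 → 15 minutes.
Publish is off the critical path — its longest chain is 12 minutes, giving 3 of slack.
New critical path: Checkout→Compile→Scan→Publish = 1+7+3+5 = 16 ⇒ 16 minutes.
Change in finish: 16 − 15 = +1 minutes.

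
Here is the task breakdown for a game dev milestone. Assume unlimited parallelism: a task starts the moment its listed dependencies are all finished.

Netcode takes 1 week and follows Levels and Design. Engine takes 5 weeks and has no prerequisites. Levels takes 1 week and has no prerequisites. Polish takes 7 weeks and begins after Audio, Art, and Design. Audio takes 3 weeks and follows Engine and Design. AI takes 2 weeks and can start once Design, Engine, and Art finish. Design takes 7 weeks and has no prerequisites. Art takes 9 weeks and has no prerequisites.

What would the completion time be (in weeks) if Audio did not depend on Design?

16

Original critical path: Design→Audio→Polish = 7+3+7 = 17 ⇒ 17 weeks.
Without Design→Audio, Audio's earliest start moves from 7 to 5.
After: Art→Polish = 9+7 = 16 → 16 weeks.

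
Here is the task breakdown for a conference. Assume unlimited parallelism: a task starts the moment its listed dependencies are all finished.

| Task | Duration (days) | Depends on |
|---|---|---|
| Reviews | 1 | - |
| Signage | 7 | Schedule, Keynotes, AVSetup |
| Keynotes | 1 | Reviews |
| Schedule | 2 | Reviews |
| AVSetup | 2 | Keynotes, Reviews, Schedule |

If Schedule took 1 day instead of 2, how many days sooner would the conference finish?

Critical path before the change: Reviews→Schedule→AVSetup→Signage = 1+2+2+7 = 12 giving 12 days.
Schedule is on the critical path; changing it to 1 makes that path 11 days.
That remains the longest chain; total 11 days.
Change in finish: 11 − 12 = -1 days.

1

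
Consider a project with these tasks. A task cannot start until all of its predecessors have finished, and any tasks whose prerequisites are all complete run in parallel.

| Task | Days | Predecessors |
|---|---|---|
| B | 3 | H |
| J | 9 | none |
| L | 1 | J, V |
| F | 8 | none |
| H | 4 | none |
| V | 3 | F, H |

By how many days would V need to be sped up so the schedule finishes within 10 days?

2

Current finish: 12 days; target: 10.
V is on every critical path, so each day cut from V cuts the finish by one (this holds down to a finish of 10).
Need 12 − 10 = 2 days off V → V becomes 1 day, finish becomes 10.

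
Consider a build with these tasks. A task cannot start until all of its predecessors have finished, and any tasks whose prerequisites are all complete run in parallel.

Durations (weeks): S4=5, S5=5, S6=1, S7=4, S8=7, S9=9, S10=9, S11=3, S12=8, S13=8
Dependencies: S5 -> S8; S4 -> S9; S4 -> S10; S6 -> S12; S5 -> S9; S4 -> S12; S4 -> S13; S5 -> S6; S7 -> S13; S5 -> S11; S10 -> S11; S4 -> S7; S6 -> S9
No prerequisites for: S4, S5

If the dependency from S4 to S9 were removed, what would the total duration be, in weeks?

With the dependency in place, S4→S7→S13 = 5+4+8 = 17 sets the finish at 17 weeks.
Dropping S4→S9 doesn't change S9's earliest start (6); another predecessor still binds.
New critical path: S4→S7→S13 = 5+4+8 = 17 ⇒ 17 weeks.

17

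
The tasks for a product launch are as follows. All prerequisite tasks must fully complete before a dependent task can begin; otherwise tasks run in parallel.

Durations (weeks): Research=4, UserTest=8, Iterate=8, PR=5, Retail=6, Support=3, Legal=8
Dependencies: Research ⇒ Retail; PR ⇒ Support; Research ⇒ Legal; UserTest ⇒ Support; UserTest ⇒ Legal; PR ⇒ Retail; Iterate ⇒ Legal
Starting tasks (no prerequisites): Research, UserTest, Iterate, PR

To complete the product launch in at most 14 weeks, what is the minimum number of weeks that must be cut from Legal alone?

Current finish: 16 weeks; target: 14.
Legal is on every critical path, so each week cut from Legal cuts the finish by one (this holds down to a finish of 11).
Need 16 − 14 = 2 weeks off Legal → Legal becomes 6 weeks, finish becomes 14.

2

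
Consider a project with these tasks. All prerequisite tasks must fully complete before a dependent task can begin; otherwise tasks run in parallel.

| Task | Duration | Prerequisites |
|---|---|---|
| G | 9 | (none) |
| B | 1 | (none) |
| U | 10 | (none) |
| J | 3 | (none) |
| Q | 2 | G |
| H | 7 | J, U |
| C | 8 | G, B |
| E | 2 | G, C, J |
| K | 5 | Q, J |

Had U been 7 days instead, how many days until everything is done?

Actual critical path: G→C→E = 9+8+2 = 19 ⇒ 19 days.
U has 2 days of float (longest path through it is 17).
No other chain overtakes it, so the finish is 19 days.

19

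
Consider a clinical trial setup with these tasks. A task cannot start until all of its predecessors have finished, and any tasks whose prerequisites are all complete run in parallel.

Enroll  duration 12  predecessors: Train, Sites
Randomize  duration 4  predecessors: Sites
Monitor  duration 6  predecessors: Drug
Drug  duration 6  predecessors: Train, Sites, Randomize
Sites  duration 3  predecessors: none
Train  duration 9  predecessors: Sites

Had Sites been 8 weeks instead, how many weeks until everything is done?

As given, the longest chain is Sites→Train→Drug→Monitor = 3+9+6+6 = 24, so the finish is 24 weeks.
Since Sites is critical, the +5 change carries straight to that chain (now 29 weeks).
The critical path is still Sites→Train→Drug→Monitor; finish is now 29 weeks.

29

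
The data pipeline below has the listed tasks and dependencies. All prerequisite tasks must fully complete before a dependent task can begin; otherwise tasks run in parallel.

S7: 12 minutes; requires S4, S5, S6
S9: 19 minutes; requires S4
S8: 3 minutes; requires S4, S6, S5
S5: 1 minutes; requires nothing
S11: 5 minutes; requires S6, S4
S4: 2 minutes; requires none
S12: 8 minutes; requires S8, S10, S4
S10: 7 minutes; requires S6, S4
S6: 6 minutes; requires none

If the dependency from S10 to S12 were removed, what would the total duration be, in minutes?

Original critical path: S4→S9 = 2+19 = 21 ⇒ 21 minutes.
Without S10→S12, S12's earliest start moves from 13 to 9.
After: S4→S9 = 2+19 = 21 → 21 minutes.

21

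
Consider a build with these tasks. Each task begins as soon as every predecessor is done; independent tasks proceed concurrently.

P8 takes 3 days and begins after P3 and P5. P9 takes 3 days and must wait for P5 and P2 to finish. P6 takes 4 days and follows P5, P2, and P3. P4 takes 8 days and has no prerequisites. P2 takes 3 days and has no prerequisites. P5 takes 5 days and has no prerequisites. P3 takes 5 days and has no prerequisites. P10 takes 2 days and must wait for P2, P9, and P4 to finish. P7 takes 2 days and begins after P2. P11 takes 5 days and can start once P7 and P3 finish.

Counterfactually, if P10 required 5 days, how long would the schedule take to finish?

Baseline: P5→P9→P10 = 5+3+2 = 10 → 10 days.
P10 is on the critical path; changing it to 5 makes that path 13 days.
New critical path: P4→P10 = 8+5 = 13 ⇒ 13 days.

13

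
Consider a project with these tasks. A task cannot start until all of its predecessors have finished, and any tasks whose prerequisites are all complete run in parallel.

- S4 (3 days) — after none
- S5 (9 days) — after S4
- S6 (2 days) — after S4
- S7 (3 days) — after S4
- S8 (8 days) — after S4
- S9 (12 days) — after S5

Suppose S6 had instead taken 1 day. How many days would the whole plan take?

24

As given, the longest chain is S4→S5→S9 = 3+9+12 = 24, so the finish is 24 days.
S6 is off the critical path — its longest chain is 5 days, giving 19 of slack.
The critical path is still S4→S5→S9; finish is now 24 days.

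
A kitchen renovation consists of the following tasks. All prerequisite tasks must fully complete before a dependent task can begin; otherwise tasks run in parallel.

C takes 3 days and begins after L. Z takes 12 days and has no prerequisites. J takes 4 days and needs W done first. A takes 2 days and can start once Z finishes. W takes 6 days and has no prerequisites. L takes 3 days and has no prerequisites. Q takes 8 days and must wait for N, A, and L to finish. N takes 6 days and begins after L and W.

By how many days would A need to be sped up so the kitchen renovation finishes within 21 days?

1

Current finish: 22 days; target: 21.
A is on every critical path, so each day cut from A cuts the finish by one (this holds down to a finish of 21).
Need 22 − 21 = 1 day off A → A becomes 1 day, finish becomes 21.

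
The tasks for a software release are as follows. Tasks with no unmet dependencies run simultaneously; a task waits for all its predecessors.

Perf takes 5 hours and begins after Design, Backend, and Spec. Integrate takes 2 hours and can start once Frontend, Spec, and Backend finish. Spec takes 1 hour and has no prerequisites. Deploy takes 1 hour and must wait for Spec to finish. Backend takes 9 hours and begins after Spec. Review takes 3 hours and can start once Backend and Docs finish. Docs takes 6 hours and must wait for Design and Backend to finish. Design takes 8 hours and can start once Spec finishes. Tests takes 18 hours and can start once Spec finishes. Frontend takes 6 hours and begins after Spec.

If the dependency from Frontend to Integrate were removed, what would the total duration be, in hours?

19

Original critical path: Spec→Backend→Docs→Review = 1+9+6+3 = 19 ⇒ 19 hours.
Dropping Frontend→Integrate doesn't change Integrate's earliest start (10); another predecessor still binds.
New critical path: Spec→Backend→Docs→Review = 1+9+6+3 = 19 ⇒ 19 hours.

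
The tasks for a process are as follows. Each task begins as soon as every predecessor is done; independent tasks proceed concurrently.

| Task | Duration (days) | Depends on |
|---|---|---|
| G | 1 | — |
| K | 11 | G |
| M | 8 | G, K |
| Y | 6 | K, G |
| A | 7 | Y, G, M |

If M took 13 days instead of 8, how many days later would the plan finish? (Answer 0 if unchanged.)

Critical path before the change: G→K→M→A = 1+11+8+7 = 27 giving 27 days.
Since M is critical, the +5 change carries straight to that chain (now 32 days).
That remains the longest chain; total 32 days.
Change in finish: 32 − 27 = +5 days.

5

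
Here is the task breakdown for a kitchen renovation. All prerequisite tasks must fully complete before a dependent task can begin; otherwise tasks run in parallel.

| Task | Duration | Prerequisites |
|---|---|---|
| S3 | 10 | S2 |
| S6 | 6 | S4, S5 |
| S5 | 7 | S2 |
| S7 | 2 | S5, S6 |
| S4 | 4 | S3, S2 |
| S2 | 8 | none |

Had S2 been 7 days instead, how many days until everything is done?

29

The binding path is S2→S3→S4→S6→S7 = 8+10+4+6+2 = 30; finish at 30 days.
S2 is on the critical path; changing it to 7 makes that path 29 days.
The critical path is still S2→S3→S4→S6→S7; finish is now 29 days.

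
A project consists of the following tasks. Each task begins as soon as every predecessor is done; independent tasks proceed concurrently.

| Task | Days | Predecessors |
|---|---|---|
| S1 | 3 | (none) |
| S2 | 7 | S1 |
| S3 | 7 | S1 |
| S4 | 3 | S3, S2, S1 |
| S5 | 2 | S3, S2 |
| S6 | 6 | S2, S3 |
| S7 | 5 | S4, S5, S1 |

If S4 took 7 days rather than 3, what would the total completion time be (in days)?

22

Critical path before the change: S1→S2→S4→S7 = 3+7+3+5 = 18 giving 18 days.
S4 is on the critical path; changing it to 7 makes that path 22 days.
The critical path is still S1→S2→S4→S7; finish is now 22 days.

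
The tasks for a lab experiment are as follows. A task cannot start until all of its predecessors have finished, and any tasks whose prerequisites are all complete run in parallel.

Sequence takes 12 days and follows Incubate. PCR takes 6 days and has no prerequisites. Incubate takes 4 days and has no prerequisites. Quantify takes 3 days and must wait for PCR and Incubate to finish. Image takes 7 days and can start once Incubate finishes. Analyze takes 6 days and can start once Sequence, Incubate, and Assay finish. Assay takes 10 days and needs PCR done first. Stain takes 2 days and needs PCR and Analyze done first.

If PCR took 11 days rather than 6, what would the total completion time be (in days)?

Actual critical path: PCR→Assay→Analyze→Stain = 6+10+6+2 = 24 ⇒ 24 days.
PCR lies on that path, so at 11 days the path becomes 29 days.
No other chain overtakes it, so the finish is 29 days.

29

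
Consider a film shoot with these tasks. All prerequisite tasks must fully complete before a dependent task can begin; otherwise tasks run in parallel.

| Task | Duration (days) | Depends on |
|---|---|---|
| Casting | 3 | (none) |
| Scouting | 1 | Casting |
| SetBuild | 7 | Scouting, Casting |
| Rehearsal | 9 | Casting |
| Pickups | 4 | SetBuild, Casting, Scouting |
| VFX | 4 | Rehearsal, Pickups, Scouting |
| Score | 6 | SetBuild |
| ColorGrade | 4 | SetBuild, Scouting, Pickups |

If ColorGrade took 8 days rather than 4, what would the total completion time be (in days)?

23

As given, the longest chain is Casting→Scouting→SetBuild→Pickups→ColorGrade = 3+1+7+4+4 = 19, so the finish is 19 days.
ColorGrade lies on that path, so at 8 days the path becomes 23 days.
That remains the longest chain; total 23 days.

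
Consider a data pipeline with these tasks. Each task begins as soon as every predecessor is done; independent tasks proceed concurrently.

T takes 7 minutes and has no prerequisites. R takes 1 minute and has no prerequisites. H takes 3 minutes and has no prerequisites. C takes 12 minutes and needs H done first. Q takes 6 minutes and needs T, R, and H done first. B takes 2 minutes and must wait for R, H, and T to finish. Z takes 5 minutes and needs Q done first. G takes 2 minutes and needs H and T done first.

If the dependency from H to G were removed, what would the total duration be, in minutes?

Before: longest chain T→Q→Z = 7+6+5 = 18, finish 18.
Dropping H→G doesn't change G's earliest start (7); another predecessor still binds.
The longest chain is now T→Q→Z = 7+6+5 = 18, so the plan takes 18 minutes.

18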